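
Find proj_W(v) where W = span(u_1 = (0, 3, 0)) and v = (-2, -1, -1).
proj_W(v) = (0, -1, 0)

Set up U = [u_1 | ... | u_1] ∈ R^(3×1). The projector onto W = col(U) is P = U (U^T U)^(-1) U^T.
Compute U^T U =
  [9],
and U^T v = (-3).
Solve U^T U · c = U^T v for the coefficients: c = (-1/3). The projection is proj_W(v) = U c.
Check: (v - proj_W(v)) · u_1 = 0  (should be 0).
Result: proj_W(v) = (0, -1, 0).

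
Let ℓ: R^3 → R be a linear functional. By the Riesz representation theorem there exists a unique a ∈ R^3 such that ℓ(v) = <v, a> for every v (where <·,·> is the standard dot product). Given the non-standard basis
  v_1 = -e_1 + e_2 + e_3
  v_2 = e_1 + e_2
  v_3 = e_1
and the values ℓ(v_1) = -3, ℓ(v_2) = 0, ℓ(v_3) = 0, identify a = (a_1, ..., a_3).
a = (0, 0, -3)

Write a = (a_1, ..., a_3) in the standard basis. For each basis vector v_i, ℓ(v_i) = <v_i, a> is a linear equation in the a_j's. Collect the n equations into a matrix system V a = ℓ, where row i of V is v_i (expressed in the standard basis). Since V is invertible (lower-triangular with 1s on the diagonal, up to permutation), solve by back-substitution:
  V =
[[-1, 1, 1],
 [1, 1, 0],
 [1, 0, 0]]
  V a = (-3, 0, 0)
Solving gives a = (0, 0, -3).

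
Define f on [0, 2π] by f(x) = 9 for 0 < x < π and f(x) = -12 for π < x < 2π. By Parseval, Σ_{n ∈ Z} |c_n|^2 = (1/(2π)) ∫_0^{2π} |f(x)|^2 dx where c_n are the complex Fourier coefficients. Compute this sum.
Σ |c_n|^2 = 225/2

Parseval equates the L^2 energy of f (normalised by 1/(2π)) with the ℓ^2 sum of its Fourier coefficients: (1/(2π)) ∫_0^{2π} |f|^2 = Σ |c_n|^2.
Compute the left side: (1/(2π)) [∫_0^π 9^2 dx + ∫_π^{2π} (-12)^2 dx] = (1/(2π)) · (81π + 144π) = (81 + 144)/2 = 225/2.
So Σ_{n ∈ Z} |c_n|^2 = 225/2.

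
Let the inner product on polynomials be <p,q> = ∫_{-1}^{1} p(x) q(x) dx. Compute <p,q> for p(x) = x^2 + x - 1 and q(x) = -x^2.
<p,q> = 4/15

Expand the product: p(x)·q(x) = -x^4 - x^3 + x^2.
∫_{-1}^{1} of each monomial x^k gives [2/(k+1) if k even, 0 if k odd]. Integrating term-by-term (or equivalently evaluating the antiderivative F(x) = -x^5/5 - x^4/4 + x^3/3 at the endpoints):
  F(1) − F(−1) = -7/60 − (-23/60) = 4/15.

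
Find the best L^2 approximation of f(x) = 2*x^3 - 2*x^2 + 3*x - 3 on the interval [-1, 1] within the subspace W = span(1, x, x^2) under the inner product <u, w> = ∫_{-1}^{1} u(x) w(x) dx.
g(x) = -2*x^2 + 21*x/5 - 3

The best approximation g ∈ W is the orthogonal projection of f onto W. Writing g = a_0 + a_1 x + a_2 x^2, the coefficients solve the normal equations G · a = b where
  G_{ij} = <φ_i, φ_j> and b_i = <f, φ_i>, with φ_0 = 1, φ_1 = x, φ_2 = x^2.
G =
  [2, 0, 2/3]
  [0, 2/3, 0]
  [2/3, 0, 2/5],
b = (-22/3, 14/5, -14/5).
Solving gives a_0 = -3, a_1 = 21/5, a_2 = -2, so
  g(x) = -2*x^2 + 21*x/5 - 3.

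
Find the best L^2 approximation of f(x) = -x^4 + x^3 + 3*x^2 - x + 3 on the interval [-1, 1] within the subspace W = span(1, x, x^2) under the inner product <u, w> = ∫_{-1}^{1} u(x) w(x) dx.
g(x) = 15*x^2/7 - 2*x/5 + 108/35

The best approximation g ∈ W is the orthogonal projection of f onto W. Writing g = a_0 + a_1 x + a_2 x^2, the coefficients solve the normal equations G · a = b where
  G_{ij} = <φ_i, φ_j> and b_i = <f, φ_i>, with φ_0 = 1, φ_1 = x, φ_2 = x^2.
G =
  [2, 0, 2/3]
  [0, 2/3, 0]
  [2/3, 0, 2/5],
b = (38/5, -4/15, 102/35).
Solving gives a_0 = 108/35, a_1 = -2/5, a_2 = 15/7, so
  g(x) = 15*x^2/7 - 2*x/5 + 108/35.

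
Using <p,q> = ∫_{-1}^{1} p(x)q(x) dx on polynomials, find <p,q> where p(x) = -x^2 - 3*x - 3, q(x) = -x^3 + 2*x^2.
<p,q> = -18/5

Expand the product: p(x)·q(x) = x^5 + x^4 - 3*x^3 - 6*x^2.
∫_{-1}^{1} of each monomial x^k gives [2/(k+1) if k even, 0 if k odd]. Integrating term-by-term (or equivalently evaluating the antiderivative F(x) = x^6/6 + x^5/5 - 3*x^4/4 - 2*x^3 at the endpoints):
  F(1) − F(−1) = -143/60 − (73/60) = -18/5.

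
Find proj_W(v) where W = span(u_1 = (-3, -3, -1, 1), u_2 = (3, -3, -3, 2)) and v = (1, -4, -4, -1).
proj_W(v) = (579/595, -2061/595, -1567/595, 161/85)

Set up U = [u_1 | ... | u_2] ∈ R^(4×2). The projector onto W = col(U) is P = U (U^T U)^(-1) U^T.
Compute U^T U =
  [20, 5]
  [5, 31],
and U^T v = (12, 25).
Solve U^T U · c = U^T v for the coefficients: c = (247/595, 88/119). The projection is proj_W(v) = U c.
Check: (v - proj_W(v)) · u_1 = 0  (should be 0).
Check: (v - proj_W(v)) · u_2 = 0  (should be 0).
Result: proj_W(v) = (579/595, -2061/595, -1567/595, 161/85).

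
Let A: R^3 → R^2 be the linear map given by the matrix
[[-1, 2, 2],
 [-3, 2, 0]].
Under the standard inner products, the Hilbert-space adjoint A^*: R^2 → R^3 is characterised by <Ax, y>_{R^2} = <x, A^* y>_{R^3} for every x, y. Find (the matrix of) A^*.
A^* = A^T =
[[-1, -3],
 [2, 2],
 [2, 0]]

For real matrices with standard dot products, the defining identity <Ax, y> = <x, A^* y> gives (Ax)^T y = x^T (A^*) y, i.e. x^T A^T y = x^T (A^*) y. Since this holds for all x, y, we must have A^* = A^T. Therefore
A^* =
[[-1, -3],
 [2, 2],
 [2, 0]].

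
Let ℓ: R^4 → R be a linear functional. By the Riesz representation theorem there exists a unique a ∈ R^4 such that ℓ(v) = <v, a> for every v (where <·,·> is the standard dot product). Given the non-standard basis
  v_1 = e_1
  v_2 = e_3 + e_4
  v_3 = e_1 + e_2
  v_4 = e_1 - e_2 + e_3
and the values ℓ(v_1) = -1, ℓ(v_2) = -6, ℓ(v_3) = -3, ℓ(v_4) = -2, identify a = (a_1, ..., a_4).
a = (-1, -2, -3, -3)

Write a = (a_1, ..., a_4) in the standard basis. For each basis vector v_i, ℓ(v_i) = <v_i, a> is a linear equation in the a_j's. Collect the n equations into a matrix system V a = ℓ, where row i of V is v_i (expressed in the standard basis). Since V is invertible (lower-triangular with 1s on the diagonal, up to permutation), solve by back-substitution:
  V =
[[1, 0, 0, 0],
 [0, 0, 1, 1],
 [1, 1, 0, 0],
 [1, -1, 1, 0]]
  V a = (-1, -6, -3, -2)
Solving gives a = (-1, -2, -3, -3).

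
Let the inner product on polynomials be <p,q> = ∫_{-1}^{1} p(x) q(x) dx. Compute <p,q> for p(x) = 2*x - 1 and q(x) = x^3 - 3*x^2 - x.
<p,q> = 22/15

Expand the product: p(x)·q(x) = 2*x^4 - 7*x^3 + x^2 + x.
∫_{-1}^{1} of each monomial x^k gives [2/(k+1) if k even, 0 if k odd]. Integrating term-by-term (or equivalently evaluating the antiderivative F(x) = 2*x^5/5 - 7*x^4/4 + x^3/3 + x^2/2 at the endpoints):
  F(1) − F(−1) = -31/60 − (-119/60) = 22/15.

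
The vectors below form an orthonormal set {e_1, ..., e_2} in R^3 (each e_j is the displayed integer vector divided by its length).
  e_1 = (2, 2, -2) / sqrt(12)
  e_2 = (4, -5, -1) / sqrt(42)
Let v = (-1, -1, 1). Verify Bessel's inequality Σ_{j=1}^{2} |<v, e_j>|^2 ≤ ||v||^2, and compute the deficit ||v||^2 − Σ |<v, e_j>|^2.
Σ |<v, e_j>|^2 = 3; ||v||^2 = 3; deficit = 0

Write each e_j = u_j / sqrt(<u_j, u_j>) where u_j is the displayed integer vector. Then <v, e_j> = <v, u_j> / sqrt(<u_j, u_j>), so |<v, e_j>|^2 = <v, u_j>^2 / <u_j, u_j>.
Coefficients: <v, e_1> = -6/sqrt(12), <v, e_2> = 0/sqrt(42).
Square and sum: Σ |<v, e_j>|^2 = 3.
Compute ||v||^2 = v·v = 3.
Deficit = 3 − 3 = 0 ≥ 0, confirming Bessel's inequality. (The deficit equals ||v − Σ <v,e_j> e_j||^2, the squared distance from v to span{e_j}.)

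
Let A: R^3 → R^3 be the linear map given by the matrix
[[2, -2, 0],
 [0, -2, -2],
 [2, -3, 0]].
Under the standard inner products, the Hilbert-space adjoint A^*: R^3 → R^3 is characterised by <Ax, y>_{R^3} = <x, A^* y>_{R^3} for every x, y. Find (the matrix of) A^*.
A^* = A^T =
[[2, 0, 2],
 [-2, -2, -3],
 [0, -2, 0]]

For real matrices with standard dot products, the defining identity <Ax, y> = <x, A^* y> gives (Ax)^T y = x^T (A^*) y, i.e. x^T A^T y = x^T (A^*) y. Since this holds for all x, y, we must have A^* = A^T. Therefore
A^* =
[[2, 0, 2],
 [-2, -2, -3],
 [0, -2, 0]].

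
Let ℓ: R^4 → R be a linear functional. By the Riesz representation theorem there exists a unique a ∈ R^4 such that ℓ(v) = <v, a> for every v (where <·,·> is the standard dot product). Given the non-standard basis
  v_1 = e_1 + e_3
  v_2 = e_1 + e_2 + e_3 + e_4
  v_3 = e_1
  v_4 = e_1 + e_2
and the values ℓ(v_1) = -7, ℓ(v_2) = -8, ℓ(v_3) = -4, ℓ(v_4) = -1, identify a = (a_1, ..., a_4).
a = (-4, 3, -3, -4)

Write a = (a_1, ..., a_4) in the standard basis. For each basis vector v_i, ℓ(v_i) = <v_i, a> is a linear equation in the a_j's. Collect the n equations into a matrix system V a = ℓ, where row i of V is v_i (expressed in the standard basis). Since V is invertible (lower-triangular with 1s on the diagonal, up to permutation), solve by back-substitution:
  V =
[[1, 0, 1, 0],
 [1, 1, 1, 1],
 [1, 0, 0, 0],
 [1, 1, 0, 0]]
  V a = (-7, -8, -4, -1)
Solving gives a = (-4, 3, -3, -4).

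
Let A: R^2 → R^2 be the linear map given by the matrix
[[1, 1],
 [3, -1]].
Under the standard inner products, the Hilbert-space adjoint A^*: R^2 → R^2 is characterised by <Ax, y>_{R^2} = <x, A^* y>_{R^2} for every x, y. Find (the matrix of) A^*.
A^* = A^T =
[[1, 3],
 [1, -1]]

For real matrices with standard dot products, the defining identity <Ax, y> = <x, A^* y> gives (Ax)^T y = x^T (A^*) y, i.e. x^T A^T y = x^T (A^*) y. Since this holds for all x, y, we must have A^* = A^T. Therefore
A^* =
[[1, 3],
 [1, -1]].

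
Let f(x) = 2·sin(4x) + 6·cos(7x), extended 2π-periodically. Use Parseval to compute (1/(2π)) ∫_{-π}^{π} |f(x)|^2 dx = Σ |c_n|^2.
Σ |c_n|^2 = 20

Expand |f|^2 and use orthogonality of {sin(nx), cos(mx)} on [-π, π]:
  ∫_{-π}^{π} sin(nx)^2 dx = π, ∫ cos(mx)^2 dx = π, and cross terms integrate to 0.
So ∫_{-π}^{π} f(x)^2 dx = 2^2 · π + 6^2 · π = (4 + 36)π.
Divide by 2π: (4 + 36)/2 = 20.
By Parseval, this equals Σ |c_n|^2.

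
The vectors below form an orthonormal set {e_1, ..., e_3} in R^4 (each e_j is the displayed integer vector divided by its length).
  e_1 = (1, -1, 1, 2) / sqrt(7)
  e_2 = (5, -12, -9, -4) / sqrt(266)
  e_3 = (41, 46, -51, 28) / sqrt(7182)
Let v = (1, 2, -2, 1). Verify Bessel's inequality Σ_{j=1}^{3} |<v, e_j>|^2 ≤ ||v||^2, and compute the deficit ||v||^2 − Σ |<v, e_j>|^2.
Σ |<v, e_j>|^2 = 1865/189; ||v||^2 = 10; deficit = 25/189

Write each e_j = u_j / sqrt(<u_j, u_j>) where u_j is the displayed integer vector. Then <v, e_j> = <v, u_j> / sqrt(<u_j, u_j>), so |<v, e_j>|^2 = <v, u_j>^2 / <u_j, u_j>.
Coefficients: <v, e_1> = -1/sqrt(7), <v, e_2> = -5/sqrt(266), <v, e_3> = 263/sqrt(7182).
Square and sum: Σ |<v, e_j>|^2 = 1865/189.
Compute ||v||^2 = v·v = 10.
Deficit = 10 − 1865/189 = 25/189 ≥ 0, confirming Bessel's inequality. (The deficit equals ||v − Σ <v,e_j> e_j||^2, the squared distance from v to span{e_j}.)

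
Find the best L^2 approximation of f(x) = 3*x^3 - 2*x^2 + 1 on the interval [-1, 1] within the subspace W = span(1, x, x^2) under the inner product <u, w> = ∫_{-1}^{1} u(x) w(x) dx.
g(x) = -2*x^2 + 9*x/5 + 1

The best approximation g ∈ W is the orthogonal projection of f onto W. Writing g = a_0 + a_1 x + a_2 x^2, the coefficients solve the normal equations G · a = b where
  G_{ij} = <φ_i, φ_j> and b_i = <f, φ_i>, with φ_0 = 1, φ_1 = x, φ_2 = x^2.
G =
  [2, 0, 2/3]
  [0, 2/3, 0]
  [2/3, 0, 2/5],
b = (2/3, 6/5, -2/15).
Solving gives a_0 = 1, a_1 = 9/5, a_2 = -2, so
  g(x) = -2*x^2 + 9*x/5 + 1.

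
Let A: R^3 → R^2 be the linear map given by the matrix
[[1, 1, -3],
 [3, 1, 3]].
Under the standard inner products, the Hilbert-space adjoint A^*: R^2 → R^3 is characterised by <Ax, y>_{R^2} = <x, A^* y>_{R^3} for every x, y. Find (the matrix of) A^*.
A^* = A^T =
[[1, 3],
 [1, 1],
 [-3, 3]]

For real matrices with standard dot products, the defining identity <Ax, y> = <x, A^* y> gives (Ax)^T y = x^T (A^*) y, i.e. x^T A^T y = x^T (A^*) y. Since this holds for all x, y, we must have A^* = A^T. Therefore
A^* =
[[1, 3],
 [1, 1],
 [-3, 3]].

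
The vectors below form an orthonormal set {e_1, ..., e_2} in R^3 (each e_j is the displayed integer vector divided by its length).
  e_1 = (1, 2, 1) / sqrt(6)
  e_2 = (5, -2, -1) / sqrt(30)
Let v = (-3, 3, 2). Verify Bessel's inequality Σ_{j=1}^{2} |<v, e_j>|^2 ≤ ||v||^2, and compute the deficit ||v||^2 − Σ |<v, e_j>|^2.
Σ |<v, e_j>|^2 = 109/5; ||v||^2 = 22; deficit = 1/5

Write each e_j = u_j / sqrt(<u_j, u_j>) where u_j is the displayed integer vector. Then <v, e_j> = <v, u_j> / sqrt(<u_j, u_j>), so |<v, e_j>|^2 = <v, u_j>^2 / <u_j, u_j>.
Coefficients: <v, e_1> = 5/sqrt(6), <v, e_2> = -23/sqrt(30).
Square and sum: Σ |<v, e_j>|^2 = 109/5.
Compute ||v||^2 = v·v = 22.
Deficit = 22 − 109/5 = 1/5 ≥ 0, confirming Bessel's inequality. (The deficit equals ||v − Σ <v,e_j> e_j||^2, the squared distance from v to span{e_j}.)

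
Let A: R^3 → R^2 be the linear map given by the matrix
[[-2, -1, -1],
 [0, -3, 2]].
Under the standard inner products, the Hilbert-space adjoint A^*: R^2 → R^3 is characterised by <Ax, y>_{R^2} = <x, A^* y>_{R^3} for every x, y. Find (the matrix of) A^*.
A^* = A^T =
[[-2, 0],
 [-1, -3],
 [-1, 2]]

For real matrices with standard dot products, the defining identity <Ax, y> = <x, A^* y> gives (Ax)^T y = x^T (A^*) y, i.e. x^T A^T y = x^T (A^*) y. Since this holds for all x, y, we must have A^* = A^T. Therefore
A^* =
[[-2, 0],
 [-1, -3],
 [-1, 2]].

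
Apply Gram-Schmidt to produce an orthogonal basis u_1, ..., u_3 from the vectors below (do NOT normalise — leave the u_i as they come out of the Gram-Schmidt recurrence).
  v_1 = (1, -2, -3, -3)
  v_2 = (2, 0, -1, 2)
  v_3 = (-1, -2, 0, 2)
Orthogonal basis:
  u_1 = (1, -2, -3, -3)
  u_2 = (47/23, -2/23, -26/23, 43/23)
  u_3 = (-267/206, -231/103, -16/103, 251/206)

Apply the Gram-Schmidt recurrence
  u_1 = v_1
  u_i = v_i − Σ_{j<i} ((v_i · u_j) / (u_j · u_j)) · u_j.

Step by step this gives:
  u_1 = (1, -2, -3, -3)
  u_2 = (47/23, -2/23, -26/23, 43/23)
  u_3 = (-267/206, -231/103, -16/103, 251/206)

Orthogonality check:
  u_2 · u_1 = 0 (should be 0)
  u_3 · u_1 = 0 (should be 0)
  u_3 · u_2 = 0 (should be 0)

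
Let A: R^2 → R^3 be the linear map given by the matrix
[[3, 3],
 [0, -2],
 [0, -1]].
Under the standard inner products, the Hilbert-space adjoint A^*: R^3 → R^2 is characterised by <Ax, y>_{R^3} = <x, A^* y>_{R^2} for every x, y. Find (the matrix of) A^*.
A^* = A^T =
[[3, 0, 0],
 [3, -2, -1]]

For real matrices with standard dot products, the defining identity <Ax, y> = <x, A^* y> gives (Ax)^T y = x^T (A^*) y, i.e. x^T A^T y = x^T (A^*) y. Since this holds for all x, y, we must have A^* = A^T. Therefore
A^* =
[[3, 0, 0],
 [3, -2, -1]].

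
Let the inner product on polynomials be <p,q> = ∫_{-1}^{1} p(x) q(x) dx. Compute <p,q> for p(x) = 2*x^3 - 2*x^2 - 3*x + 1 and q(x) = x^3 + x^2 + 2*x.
<p,q> = -332/105

Expand the product: p(x)·q(x) = 2*x^6 - x^4 - 6*x^3 - 5*x^2 + 2*x.
∫_{-1}^{1} of each monomial x^k gives [2/(k+1) if k even, 0 if k odd]. Integrating term-by-term (or equivalently evaluating the antiderivative F(x) = 2*x^7/7 - x^5/5 - 3*x^4/2 - 5*x^3/3 + x^2 at the endpoints):
  F(1) − F(−1) = -437/210 − (227/210) = -332/105.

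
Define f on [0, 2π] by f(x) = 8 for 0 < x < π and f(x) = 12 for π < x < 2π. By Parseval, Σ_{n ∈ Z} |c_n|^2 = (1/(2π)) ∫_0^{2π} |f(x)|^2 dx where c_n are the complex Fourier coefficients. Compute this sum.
Σ |c_n|^2 = 104

Parseval equates the L^2 energy of f (normalised by 1/(2π)) with the ℓ^2 sum of its Fourier coefficients: (1/(2π)) ∫_0^{2π} |f|^2 = Σ |c_n|^2.
Compute the left side: (1/(2π)) [∫_0^π 8^2 dx + ∫_π^{2π} 12^2 dx] = (1/(2π)) · (64π + 144π) = (64 + 144)/2 = 104.
So Σ_{n ∈ Z} |c_n|^2 = 104.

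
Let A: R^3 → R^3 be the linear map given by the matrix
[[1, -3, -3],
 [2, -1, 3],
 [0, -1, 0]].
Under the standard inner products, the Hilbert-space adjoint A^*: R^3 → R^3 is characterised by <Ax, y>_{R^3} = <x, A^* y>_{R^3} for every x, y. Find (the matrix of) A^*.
A^* = A^T =
[[1, 2, 0],
 [-3, -1, -1],
 [-3, 3, 0]]

For real matrices with standard dot products, the defining identity <Ax, y> = <x, A^* y> gives (Ax)^T y = x^T (A^*) y, i.e. x^T A^T y = x^T (A^*) y. Since this holds for all x, y, we must have A^* = A^T. Therefore
A^* =
[[1, 2, 0],
 [-3, -1, -1],
 [-3, 3, 0]].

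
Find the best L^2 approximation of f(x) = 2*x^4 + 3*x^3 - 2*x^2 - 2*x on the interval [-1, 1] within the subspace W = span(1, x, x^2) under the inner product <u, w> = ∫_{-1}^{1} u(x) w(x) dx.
g(x) = -2*x^2/7 - x/5 - 6/35

The best approximation g ∈ W is the orthogonal projection of f onto W. Writing g = a_0 + a_1 x + a_2 x^2, the coefficients solve the normal equations G · a = b where
  G_{ij} = <φ_i, φ_j> and b_i = <f, φ_i>, with φ_0 = 1, φ_1 = x, φ_2 = x^2.
G =
  [2, 0, 2/3]
  [0, 2/3, 0]
  [2/3, 0, 2/5],
b = (-8/15, -2/15, -8/35).
Solving gives a_0 = -6/35, a_1 = -1/5, a_2 = -2/7, so
  g(x) = -2*x^2/7 - x/5 - 6/35.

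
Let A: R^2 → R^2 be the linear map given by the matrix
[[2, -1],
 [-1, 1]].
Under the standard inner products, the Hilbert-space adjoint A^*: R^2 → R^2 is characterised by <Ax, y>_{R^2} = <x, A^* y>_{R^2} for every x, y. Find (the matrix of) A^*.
A^* = A^T =
[[2, -1],
 [-1, 1]]

For real matrices with standard dot products, the defining identity <Ax, y> = <x, A^* y> gives (Ax)^T y = x^T (A^*) y, i.e. x^T A^T y = x^T (A^*) y. Since this holds for all x, y, we must have A^* = A^T. Therefore
A^* =
[[2, -1],
 [-1, 1]].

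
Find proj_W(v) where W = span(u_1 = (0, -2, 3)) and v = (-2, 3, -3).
proj_W(v) = (0, 30/13, -45/13)

Set up U = [u_1 | ... | u_1] ∈ R^(3×1). The projector onto W = col(U) is P = U (U^T U)^(-1) U^T.
Compute U^T U =
  [13],
and U^T v = (-15).
Solve U^T U · c = U^T v for the coefficients: c = (-15/13). The projection is proj_W(v) = U c.
Check: (v - proj_W(v)) · u_1 = 0  (should be 0).
Result: proj_W(v) = (0, 30/13, -45/13).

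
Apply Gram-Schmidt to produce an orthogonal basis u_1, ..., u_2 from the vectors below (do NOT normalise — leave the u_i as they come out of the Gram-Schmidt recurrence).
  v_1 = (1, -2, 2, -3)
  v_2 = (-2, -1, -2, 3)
Orthogonal basis:
  u_1 = (1, -2, 2, -3)
  u_2 = (-23/18, -22/9, -5/9, 5/6)

Apply the Gram-Schmidt recurrence
  u_1 = v_1
  u_i = v_i − Σ_{j<i} ((v_i · u_j) / (u_j · u_j)) · u_j.

Step by step this gives:
  u_1 = (1, -2, 2, -3)
  u_2 = (-23/18, -22/9, -5/9, 5/6)

Orthogonality check:
  u_2 · u_1 = 0 (should be 0)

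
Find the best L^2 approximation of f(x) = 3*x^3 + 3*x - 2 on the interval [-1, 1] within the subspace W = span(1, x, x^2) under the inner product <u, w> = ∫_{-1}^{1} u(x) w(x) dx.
g(x) = 24*x/5 - 2

The best approximation g ∈ W is the orthogonal projection of f onto W. Writing g = a_0 + a_1 x + a_2 x^2, the coefficients solve the normal equations G · a = b where
  G_{ij} = <φ_i, φ_j> and b_i = <f, φ_i>, with φ_0 = 1, φ_1 = x, φ_2 = x^2.
G =
  [2, 0, 2/3]
  [0, 2/3, 0]
  [2/3, 0, 2/5],
b = (-4, 16/5, -4/3).
Solving gives a_0 = -2, a_1 = 24/5, a_2 = 0, so
  g(x) = 24*x/5 - 2.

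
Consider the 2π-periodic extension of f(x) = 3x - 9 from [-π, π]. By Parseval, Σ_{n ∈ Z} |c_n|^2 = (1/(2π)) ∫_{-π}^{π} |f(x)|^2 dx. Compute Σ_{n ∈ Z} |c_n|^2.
Σ |c_n|^2 = 3π^2 + 81

Expand and integrate term by term over [-π, π]:
  ∫ (3x)^2 dx = 9·(2π^3/3); ∫ 2·3·(-9)·x dx = 0 (odd integrand); ∫ (-9)^2 dx = 81·2π.
So (1/(2π)) ∫_{-π}^{π} (3x - 9)^2 dx = 9π^2/3 + 81 = 3π^2 + 81.
Parseval ⇒ Σ |c_n|^2 = 3π^2 + 81.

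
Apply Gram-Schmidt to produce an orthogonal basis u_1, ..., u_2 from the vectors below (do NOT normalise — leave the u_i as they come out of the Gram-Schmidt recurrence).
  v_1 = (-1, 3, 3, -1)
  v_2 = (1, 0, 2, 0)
Orthogonal basis:
  u_1 = (-1, 3, 3, -1)
  u_2 = (5/4, -3/4, 5/4, 1/4)

Apply the Gram-Schmidt recurrence
  u_1 = v_1
  u_i = v_i − Σ_{j<i} ((v_i · u_j) / (u_j · u_j)) · u_j.

Step by step this gives:
  u_1 = (-1, 3, 3, -1)
  u_2 = (5/4, -3/4, 5/4, 1/4)

Orthogonality check:
  u_2 · u_1 = 0 (should be 0)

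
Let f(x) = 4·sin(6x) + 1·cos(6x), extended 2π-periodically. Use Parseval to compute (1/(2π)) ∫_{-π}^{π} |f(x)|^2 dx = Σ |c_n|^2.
Σ |c_n|^2 = 17/2

Expand |f|^2 and use orthogonality of {sin(nx), cos(mx)} on [-π, π]:
  ∫_{-π}^{π} sin(nx)^2 dx = π, ∫ cos(mx)^2 dx = π, and cross terms integrate to 0.
So ∫_{-π}^{π} f(x)^2 dx = 4^2 · π + 1^2 · π = (16 + 1)π.
Divide by 2π: (16 + 1)/2 = 17/2.
By Parseval, this equals Σ |c_n|^2.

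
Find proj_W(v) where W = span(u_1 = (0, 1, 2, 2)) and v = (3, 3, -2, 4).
proj_W(v) = (0, 7/9, 14/9, 14/9)

Set up U = [u_1 | ... | u_1] ∈ R^(4×1). The projector onto W = col(U) is P = U (U^T U)^(-1) U^T.
Compute U^T U =
  [9],
and U^T v = (7).
Solve U^T U · c = U^T v for the coefficients: c = (7/9). The projection is proj_W(v) = U c.
Check: (v - proj_W(v)) · u_1 = 0  (should be 0).
Result: proj_W(v) = (0, 7/9, 14/9, 14/9).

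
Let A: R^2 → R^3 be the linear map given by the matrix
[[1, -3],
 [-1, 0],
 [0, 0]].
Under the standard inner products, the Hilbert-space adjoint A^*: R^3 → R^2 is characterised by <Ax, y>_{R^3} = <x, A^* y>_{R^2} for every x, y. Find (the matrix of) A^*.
A^* = A^T =
[[1, -1, 0],
 [-3, 0, 0]]

For real matrices with standard dot products, the defining identity <Ax, y> = <x, A^* y> gives (Ax)^T y = x^T (A^*) y, i.e. x^T A^T y = x^T (A^*) y. Since this holds for all x, y, we must have A^* = A^T. Therefore
A^* =
[[1, -1, 0],
 [-3, 0, 0]].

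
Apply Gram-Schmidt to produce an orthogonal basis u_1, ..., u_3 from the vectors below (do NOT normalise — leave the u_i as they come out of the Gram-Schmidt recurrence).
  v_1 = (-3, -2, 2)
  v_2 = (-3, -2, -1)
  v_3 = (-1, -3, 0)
Orthogonal basis:
  u_1 = (-3, -2, 2)
  u_2 = (-18/17, -12/17, -39/17)
  u_3 = (14/13, -21/13, 0)

Apply the Gram-Schmidt recurrence
  u_1 = v_1
  u_i = v_i − Σ_{j<i} ((v_i · u_j) / (u_j · u_j)) · u_j.

Step by step this gives:
  u_1 = (-3, -2, 2)
  u_2 = (-18/17, -12/17, -39/17)
  u_3 = (14/13, -21/13, 0)

Orthogonality check:
  u_2 · u_1 = 0 (should be 0)
  u_3 · u_1 = 0 (should be 0)
  u_3 · u_2 = 0 (should be 0)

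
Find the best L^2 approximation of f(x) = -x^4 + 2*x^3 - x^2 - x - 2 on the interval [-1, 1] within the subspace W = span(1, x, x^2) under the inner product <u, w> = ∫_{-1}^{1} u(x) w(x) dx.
g(x) = -13*x^2/7 + x/5 - 67/35

The best approximation g ∈ W is the orthogonal projection of f onto W. Writing g = a_0 + a_1 x + a_2 x^2, the coefficients solve the normal equations G · a = b where
  G_{ij} = <φ_i, φ_j> and b_i = <f, φ_i>, with φ_0 = 1, φ_1 = x, φ_2 = x^2.
G =
  [2, 0, 2/3]
  [0, 2/3, 0]
  [2/3, 0, 2/5],
b = (-76/15, 2/15, -212/105).
Solving gives a_0 = -67/35, a_1 = 1/5, a_2 = -13/7, so
  g(x) = -13*x^2/7 + x/5 - 67/35.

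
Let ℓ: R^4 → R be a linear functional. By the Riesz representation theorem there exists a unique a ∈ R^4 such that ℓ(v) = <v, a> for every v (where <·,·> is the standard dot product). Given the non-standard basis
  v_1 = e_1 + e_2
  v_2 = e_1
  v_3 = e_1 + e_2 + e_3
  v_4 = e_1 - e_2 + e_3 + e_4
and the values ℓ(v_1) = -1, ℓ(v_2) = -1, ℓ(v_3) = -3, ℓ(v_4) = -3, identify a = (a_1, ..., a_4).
a = (-1, 0, -2, 0)

Write a = (a_1, ..., a_4) in the standard basis. For each basis vector v_i, ℓ(v_i) = <v_i, a> is a linear equation in the a_j's. Collect the n equations into a matrix system V a = ℓ, where row i of V is v_i (expressed in the standard basis). Since V is invertible (lower-triangular with 1s on the diagonal, up to permutation), solve by back-substitution:
  V =
[[1, 1, 0, 0],
 [1, 0, 0, 0],
 [1, 1, 1, 0],
 [1, -1, 1, 1]]
  V a = (-1, -1, -3, -3)
Solving gives a = (-1, 0, -2, 0).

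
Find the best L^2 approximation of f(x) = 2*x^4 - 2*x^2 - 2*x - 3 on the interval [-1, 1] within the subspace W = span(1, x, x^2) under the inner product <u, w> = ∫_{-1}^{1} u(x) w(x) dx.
g(x) = -2*x^2/7 - 2*x - 111/35

The best approximation g ∈ W is the orthogonal projection of f onto W. Writing g = a_0 + a_1 x + a_2 x^2, the coefficients solve the normal equations G · a = b where
  G_{ij} = <φ_i, φ_j> and b_i = <f, φ_i>, with φ_0 = 1, φ_1 = x, φ_2 = x^2.
G =
  [2, 0, 2/3]
  [0, 2/3, 0]
  [2/3, 0, 2/5],
b = (-98/15, -4/3, -78/35).
Solving gives a_0 = -111/35, a_1 = -2, a_2 = -2/7, so
  g(x) = -2*x^2/7 - 2*x - 111/35.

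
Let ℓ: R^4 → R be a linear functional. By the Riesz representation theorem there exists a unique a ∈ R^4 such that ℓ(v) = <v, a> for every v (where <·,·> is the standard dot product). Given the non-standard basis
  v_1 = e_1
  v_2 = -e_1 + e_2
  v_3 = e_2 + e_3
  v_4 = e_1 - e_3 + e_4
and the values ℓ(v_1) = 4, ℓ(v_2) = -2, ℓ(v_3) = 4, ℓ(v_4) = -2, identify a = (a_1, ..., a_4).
a = (4, 2, 2, -4)

Write a = (a_1, ..., a_4) in the standard basis. For each basis vector v_i, ℓ(v_i) = <v_i, a> is a linear equation in the a_j's. Collect the n equations into a matrix system V a = ℓ, where row i of V is v_i (expressed in the standard basis). Since V is invertible (lower-triangular with 1s on the diagonal, up to permutation), solve by back-substitution:
  V =
[[1, 0, 0, 0],
 [-1, 1, 0, 0],
 [0, 1, 1, 0],
 [1, 0, -1, 1]]
  V a = (4, -2, 4, -2)
Solving gives a = (4, 2, 2, -4).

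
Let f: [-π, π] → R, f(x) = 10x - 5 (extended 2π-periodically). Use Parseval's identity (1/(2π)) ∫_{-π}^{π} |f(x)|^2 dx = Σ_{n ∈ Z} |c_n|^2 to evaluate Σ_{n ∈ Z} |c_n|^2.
Σ |c_n|^2 = 100π^2/3 + 25

Expand and integrate term by term over [-π, π]:
  ∫ (10x)^2 dx = 100·(2π^3/3); ∫ 2·10·(-5)·x dx = 0 (odd integrand); ∫ (-5)^2 dx = 25·2π.
So (1/(2π)) ∫_{-π}^{π} (10x - 5)^2 dx = 100π^2/3 + 25 = 100π^2/3 + 25.
Parseval ⇒ Σ |c_n|^2 = 100π^2/3 + 25.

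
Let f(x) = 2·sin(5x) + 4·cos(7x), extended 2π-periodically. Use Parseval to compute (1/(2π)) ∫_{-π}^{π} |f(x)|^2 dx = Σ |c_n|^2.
Σ |c_n|^2 = 10

Expand |f|^2 and use orthogonality of {sin(nx), cos(mx)} on [-π, π]:
  ∫_{-π}^{π} sin(nx)^2 dx = π, ∫ cos(mx)^2 dx = π, and cross terms integrate to 0.
So ∫_{-π}^{π} f(x)^2 dx = 2^2 · π + 4^2 · π = (4 + 16)π.
Divide by 2π: (4 + 16)/2 = 10.
By Parseval, this equals Σ |c_n|^2.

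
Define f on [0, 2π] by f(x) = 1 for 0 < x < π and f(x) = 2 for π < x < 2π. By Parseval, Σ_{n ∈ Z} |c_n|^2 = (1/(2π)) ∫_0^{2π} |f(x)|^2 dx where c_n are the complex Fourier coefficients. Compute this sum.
Σ |c_n|^2 = 5/2

Parseval equates the L^2 energy of f (normalised by 1/(2π)) with the ℓ^2 sum of its Fourier coefficients: (1/(2π)) ∫_0^{2π} |f|^2 = Σ |c_n|^2.
Compute the left side: (1/(2π)) [∫_0^π 1^2 dx + ∫_π^{2π} 2^2 dx] = (1/(2π)) · (1π + 4π) = (1 + 4)/2 = 5/2.
So Σ_{n ∈ Z} |c_n|^2 = 5/2.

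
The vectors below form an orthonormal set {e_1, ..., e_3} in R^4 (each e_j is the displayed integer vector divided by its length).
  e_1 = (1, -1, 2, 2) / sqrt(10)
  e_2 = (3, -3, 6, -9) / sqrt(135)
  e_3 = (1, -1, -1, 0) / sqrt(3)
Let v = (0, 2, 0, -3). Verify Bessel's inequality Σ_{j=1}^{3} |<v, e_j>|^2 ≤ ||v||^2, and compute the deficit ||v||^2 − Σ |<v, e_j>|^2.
Σ |<v, e_j>|^2 = 11; ||v||^2 = 13; deficit = 2

Write each e_j = u_j / sqrt(<u_j, u_j>) where u_j is the displayed integer vector. Then <v, e_j> = <v, u_j> / sqrt(<u_j, u_j>), so |<v, e_j>|^2 = <v, u_j>^2 / <u_j, u_j>.
Coefficients: <v, e_1> = -8/sqrt(10), <v, e_2> = 21/sqrt(135), <v, e_3> = -2/sqrt(3).
Square and sum: Σ |<v, e_j>|^2 = 11.
Compute ||v||^2 = v·v = 13.
Deficit = 13 − 11 = 2 ≥ 0, confirming Bessel's inequality. (The deficit equals ||v − Σ <v,e_j> e_j||^2, the squared distance from v to span{e_j}.)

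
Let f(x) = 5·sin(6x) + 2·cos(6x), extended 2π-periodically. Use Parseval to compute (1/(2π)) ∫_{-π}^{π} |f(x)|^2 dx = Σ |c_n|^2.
Σ |c_n|^2 = 29/2

Expand |f|^2 and use orthogonality of {sin(nx), cos(mx)} on [-π, π]:
  ∫_{-π}^{π} sin(nx)^2 dx = π, ∫ cos(mx)^2 dx = π, and cross terms integrate to 0.
So ∫_{-π}^{π} f(x)^2 dx = 5^2 · π + 2^2 · π = (25 + 4)π.
Divide by 2π: (25 + 4)/2 = 29/2.
By Parseval, this equals Σ |c_n|^2.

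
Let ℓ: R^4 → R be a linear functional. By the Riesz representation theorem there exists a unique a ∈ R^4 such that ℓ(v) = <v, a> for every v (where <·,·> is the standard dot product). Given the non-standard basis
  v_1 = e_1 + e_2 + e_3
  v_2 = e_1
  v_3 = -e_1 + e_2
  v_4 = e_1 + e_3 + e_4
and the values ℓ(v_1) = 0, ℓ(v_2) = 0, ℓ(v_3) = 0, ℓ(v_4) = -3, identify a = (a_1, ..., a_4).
a = (0, 0, 0, -3)

Write a = (a_1, ..., a_4) in the standard basis. For each basis vector v_i, ℓ(v_i) = <v_i, a> is a linear equation in the a_j's. Collect the n equations into a matrix system V a = ℓ, where row i of V is v_i (expressed in the standard basis). Since V is invertible (lower-triangular with 1s on the diagonal, up to permutation), solve by back-substitution:
  V =
[[1, 1, 1, 0],
 [1, 0, 0, 0],
 [-1, 1, 0, 0],
 [1, 0, 1, 1]]
  V a = (0, 0, 0, -3)
Solving gives a = (0, 0, 0, -3).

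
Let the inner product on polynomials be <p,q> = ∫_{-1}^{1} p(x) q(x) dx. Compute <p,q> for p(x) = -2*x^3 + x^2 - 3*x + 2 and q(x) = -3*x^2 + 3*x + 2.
<p,q> = -64/15

Expand the product: p(x)·q(x) = 6*x^5 - 9*x^4 + 8*x^3 - 13*x^2 + 4.
∫_{-1}^{1} of each monomial x^k gives [2/(k+1) if k even, 0 if k odd]. Integrating term-by-term (or equivalently evaluating the antiderivative F(x) = x^6 - 9*x^5/5 + 2*x^4 - 13*x^3/3 + 4*x at the endpoints):
  F(1) − F(−1) = 13/15 − (77/15) = -64/15.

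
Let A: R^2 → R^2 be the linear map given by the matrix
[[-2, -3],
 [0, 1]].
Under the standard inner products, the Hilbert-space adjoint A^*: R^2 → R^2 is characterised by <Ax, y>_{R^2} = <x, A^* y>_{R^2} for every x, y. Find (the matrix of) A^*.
A^* = A^T =
[[-2, 0],
 [-3, 1]]

For real matrices with standard dot products, the defining identity <Ax, y> = <x, A^* y> gives (Ax)^T y = x^T (A^*) y, i.e. x^T A^T y = x^T (A^*) y. Since this holds for all x, y, we must have A^* = A^T. Therefore
A^* =
[[-2, 0],
 [-3, 1]].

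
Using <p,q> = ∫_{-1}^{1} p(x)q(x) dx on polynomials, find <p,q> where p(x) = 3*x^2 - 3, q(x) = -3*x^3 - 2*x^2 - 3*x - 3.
<p,q> = 68/5

Expand the product: p(x)·q(x) = -9*x^5 - 6*x^4 - 3*x^2 + 9*x + 9.
∫_{-1}^{1} of each monomial x^k gives [2/(k+1) if k even, 0 if k odd]. Integrating term-by-term (or equivalently evaluating the antiderivative F(x) = -3*x^6/2 - 6*x^5/5 - x^3 + 9*x^2/2 + 9*x at the endpoints):
  F(1) − F(−1) = 49/5 − (-19/5) = 68/5.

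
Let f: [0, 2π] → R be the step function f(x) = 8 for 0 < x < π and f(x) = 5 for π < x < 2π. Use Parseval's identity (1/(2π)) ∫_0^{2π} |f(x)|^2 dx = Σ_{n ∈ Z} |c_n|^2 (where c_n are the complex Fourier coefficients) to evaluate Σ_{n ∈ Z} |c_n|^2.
Σ |c_n|^2 = 89/2

Parseval equates the L^2 energy of f (normalised by 1/(2π)) with the ℓ^2 sum of its Fourier coefficients: (1/(2π)) ∫_0^{2π} |f|^2 = Σ |c_n|^2.
Compute the left side: (1/(2π)) [∫_0^π 8^2 dx + ∫_π^{2π} 5^2 dx] = (1/(2π)) · (64π + 25π) = (64 + 25)/2 = 89/2.
So Σ_{n ∈ Z} |c_n|^2 = 89/2.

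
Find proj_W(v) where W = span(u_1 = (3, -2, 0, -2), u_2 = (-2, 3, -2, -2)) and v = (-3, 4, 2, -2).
proj_W(v) = (-791/293, 864/293, -404/293, -146/293)

Set up U = [u_1 | ... | u_2] ∈ R^(4×2). The projector onto W = col(U) is P = U (U^T U)^(-1) U^T.
Compute U^T U =
  [17, -8]
  [-8, 21],
and U^T v = (-13, 18).
Solve U^T U · c = U^T v for the coefficients: c = (-129/293, 202/293). The projection is proj_W(v) = U c.
Check: (v - proj_W(v)) · u_1 = 0  (should be 0).
Check: (v - proj_W(v)) · u_2 = 0  (should be 0).
Result: proj_W(v) = (-791/293, 864/293, -404/293, -146/293).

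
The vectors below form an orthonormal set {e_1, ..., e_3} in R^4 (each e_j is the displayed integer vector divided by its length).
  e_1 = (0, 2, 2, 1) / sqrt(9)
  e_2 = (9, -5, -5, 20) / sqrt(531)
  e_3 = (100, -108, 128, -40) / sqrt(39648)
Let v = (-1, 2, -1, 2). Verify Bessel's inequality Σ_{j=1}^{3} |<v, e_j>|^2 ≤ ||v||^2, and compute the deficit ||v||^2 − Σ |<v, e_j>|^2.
Σ |<v, e_j>|^2 = 419/42; ||v||^2 = 10; deficit = 1/42

Write each e_j = u_j / sqrt(<u_j, u_j>) where u_j is the displayed integer vector. Then <v, e_j> = <v, u_j> / sqrt(<u_j, u_j>), so |<v, e_j>|^2 = <v, u_j>^2 / <u_j, u_j>.
Coefficients: <v, e_1> = 4/sqrt(9), <v, e_2> = 26/sqrt(531), <v, e_3> = -524/sqrt(39648).
Square and sum: Σ |<v, e_j>|^2 = 419/42.
Compute ||v||^2 = v·v = 10.
Deficit = 10 − 419/42 = 1/42 ≥ 0, confirming Bessel's inequality. (The deficit equals ||v − Σ <v,e_j> e_j||^2, the squared distance from v to span{e_j}.)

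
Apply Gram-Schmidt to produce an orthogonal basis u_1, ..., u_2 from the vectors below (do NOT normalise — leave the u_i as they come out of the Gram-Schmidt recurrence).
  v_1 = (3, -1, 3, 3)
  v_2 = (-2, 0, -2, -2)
Orthogonal basis:
  u_1 = (3, -1, 3, 3)
  u_2 = (-1/14, -9/14, -1/14, -1/14)

Apply the Gram-Schmidt recurrence
  u_1 = v_1
  u_i = v_i − Σ_{j<i} ((v_i · u_j) / (u_j · u_j)) · u_j.

Step by step this gives:
  u_1 = (3, -1, 3, 3)
  u_2 = (-1/14, -9/14, -1/14, -1/14)

Orthogonality check:
  u_2 · u_1 = 0 (should be 0)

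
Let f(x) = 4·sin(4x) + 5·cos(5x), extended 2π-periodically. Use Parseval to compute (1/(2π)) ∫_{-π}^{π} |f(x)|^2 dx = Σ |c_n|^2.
Σ |c_n|^2 = 41/2

Expand |f|^2 and use orthogonality of {sin(nx), cos(mx)} on [-π, π]:
  ∫_{-π}^{π} sin(nx)^2 dx = π, ∫ cos(mx)^2 dx = π, and cross terms integrate to 0.
So ∫_{-π}^{π} f(x)^2 dx = 4^2 · π + 5^2 · π = (16 + 25)π.
Divide by 2π: (16 + 25)/2 = 41/2.
By Parseval, this equals Σ |c_n|^2.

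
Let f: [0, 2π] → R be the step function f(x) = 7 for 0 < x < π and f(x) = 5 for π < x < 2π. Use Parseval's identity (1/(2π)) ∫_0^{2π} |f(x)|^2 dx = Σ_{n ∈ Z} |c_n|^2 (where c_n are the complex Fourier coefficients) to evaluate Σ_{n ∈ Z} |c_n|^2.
Σ |c_n|^2 = 37

Parseval equates the L^2 energy of f (normalised by 1/(2π)) with the ℓ^2 sum of its Fourier coefficients: (1/(2π)) ∫_0^{2π} |f|^2 = Σ |c_n|^2.
Compute the left side: (1/(2π)) [∫_0^π 7^2 dx + ∫_π^{2π} 5^2 dx] = (1/(2π)) · (49π + 25π) = (49 + 25)/2 = 37.
So Σ_{n ∈ Z} |c_n|^2 = 37.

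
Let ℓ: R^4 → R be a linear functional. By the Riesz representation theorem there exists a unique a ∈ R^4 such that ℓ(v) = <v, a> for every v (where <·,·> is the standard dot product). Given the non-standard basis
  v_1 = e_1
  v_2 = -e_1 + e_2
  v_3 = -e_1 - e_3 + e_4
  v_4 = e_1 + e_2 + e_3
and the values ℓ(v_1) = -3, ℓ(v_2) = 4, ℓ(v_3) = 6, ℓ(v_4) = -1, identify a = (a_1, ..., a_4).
a = (-3, 1, 1, 4)

Write a = (a_1, ..., a_4) in the standard basis. For each basis vector v_i, ℓ(v_i) = <v_i, a> is a linear equation in the a_j's. Collect the n equations into a matrix system V a = ℓ, where row i of V is v_i (expressed in the standard basis). Since V is invertible (lower-triangular with 1s on the diagonal, up to permutation), solve by back-substitution:
  V =
[[1, 0, 0, 0],
 [-1, 1, 0, 0],
 [-1, 0, -1, 1],
 [1, 1, 1, 0]]
  V a = (-3, 4, 6, -1)
Solving gives a = (-3, 1, 1, 4).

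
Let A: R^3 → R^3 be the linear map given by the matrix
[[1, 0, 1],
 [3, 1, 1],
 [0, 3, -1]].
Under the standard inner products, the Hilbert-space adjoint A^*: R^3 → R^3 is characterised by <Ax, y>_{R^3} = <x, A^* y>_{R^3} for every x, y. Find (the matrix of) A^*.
A^* = A^T =
[[1, 3, 0],
 [0, 1, 3],
 [1, 1, -1]]

For real matrices with standard dot products, the defining identity <Ax, y> = <x, A^* y> gives (Ax)^T y = x^T (A^*) y, i.e. x^T A^T y = x^T (A^*) y. Since this holds for all x, y, we must have A^* = A^T. Therefore
A^* =
[[1, 3, 0],
 [0, 1, 3],
 [1, 1, -1]].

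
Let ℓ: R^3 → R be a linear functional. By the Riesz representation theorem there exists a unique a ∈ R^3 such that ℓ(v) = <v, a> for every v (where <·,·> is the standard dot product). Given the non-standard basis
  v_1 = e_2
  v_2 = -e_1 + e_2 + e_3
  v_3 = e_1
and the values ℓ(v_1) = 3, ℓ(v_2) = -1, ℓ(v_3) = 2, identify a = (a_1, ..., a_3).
a = (2, 3, -2)

Write a = (a_1, ..., a_3) in the standard basis. For each basis vector v_i, ℓ(v_i) = <v_i, a> is a linear equation in the a_j's. Collect the n equations into a matrix system V a = ℓ, where row i of V is v_i (expressed in the standard basis). Since V is invertible (lower-triangular with 1s on the diagonal, up to permutation), solve by back-substitution:
  V =
[[0, 1, 0],
 [-1, 1, 1],
 [1, 0, 0]]
  V a = (3, -1, 2)
Solving gives a = (2, 3, -2).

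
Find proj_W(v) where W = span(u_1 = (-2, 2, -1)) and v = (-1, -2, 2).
proj_W(v) = (8/9, -8/9, 4/9)

Set up U = [u_1 | ... | u_1] ∈ R^(3×1). The projector onto W = col(U) is P = U (U^T U)^(-1) U^T.
Compute U^T U =
  [9],
and U^T v = (-4).
Solve U^T U · c = U^T v for the coefficients: c = (-4/9). The projection is proj_W(v) = U c.
Check: (v - proj_W(v)) · u_1 = 0  (should be 0).
Result: proj_W(v) = (8/9, -8/9, 4/9).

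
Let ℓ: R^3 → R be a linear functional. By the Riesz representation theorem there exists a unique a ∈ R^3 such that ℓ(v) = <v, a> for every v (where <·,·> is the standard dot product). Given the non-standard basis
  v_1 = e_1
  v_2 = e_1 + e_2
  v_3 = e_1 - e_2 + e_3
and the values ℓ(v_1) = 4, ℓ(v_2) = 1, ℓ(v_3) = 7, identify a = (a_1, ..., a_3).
a = (4, -3, 0)

Write a = (a_1, ..., a_3) in the standard basis. For each basis vector v_i, ℓ(v_i) = <v_i, a> is a linear equation in the a_j's. Collect the n equations into a matrix system V a = ℓ, where row i of V is v_i (expressed in the standard basis). Since V is invertible (lower-triangular with 1s on the diagonal, up to permutation), solve by back-substitution:
  V =
[[1, 0, 0],
 [1, 1, 0],
 [1, -1, 1]]
  V a = (4, 1, 7)
Solving gives a = (4, -3, 0).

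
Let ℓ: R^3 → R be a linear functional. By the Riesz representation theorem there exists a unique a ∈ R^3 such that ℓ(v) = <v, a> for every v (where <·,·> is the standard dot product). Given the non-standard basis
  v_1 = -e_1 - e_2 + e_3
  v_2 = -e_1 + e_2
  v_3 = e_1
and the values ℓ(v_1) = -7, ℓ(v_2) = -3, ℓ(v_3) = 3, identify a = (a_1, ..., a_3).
a = (3, 0, -4)

Write a = (a_1, ..., a_3) in the standard basis. For each basis vector v_i, ℓ(v_i) = <v_i, a> is a linear equation in the a_j's. Collect the n equations into a matrix system V a = ℓ, where row i of V is v_i (expressed in the standard basis). Since V is invertible (lower-triangular with 1s on the diagonal, up to permutation), solve by back-substitution:
  V =
[[-1, -1, 1],
 [-1, 1, 0],
 [1, 0, 0]]
  V a = (-7, -3, 3)
Solving gives a = (3, 0, -4).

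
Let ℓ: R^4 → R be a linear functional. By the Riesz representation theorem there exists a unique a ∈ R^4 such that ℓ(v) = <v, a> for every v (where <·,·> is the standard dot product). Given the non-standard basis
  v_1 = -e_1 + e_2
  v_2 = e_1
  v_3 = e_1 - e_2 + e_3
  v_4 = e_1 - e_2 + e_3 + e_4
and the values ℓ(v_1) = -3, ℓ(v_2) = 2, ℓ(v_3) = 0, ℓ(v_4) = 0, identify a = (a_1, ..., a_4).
a = (2, -1, -3, 0)

Write a = (a_1, ..., a_4) in the standard basis. For each basis vector v_i, ℓ(v_i) = <v_i, a> is a linear equation in the a_j's. Collect the n equations into a matrix system V a = ℓ, where row i of V is v_i (expressed in the standard basis). Since V is invertible (lower-triangular with 1s on the diagonal, up to permutation), solve by back-substitution:
  V =
[[-1, 1, 0, 0],
 [1, 0, 0, 0],
 [1, -1, 1, 0],
 [1, -1, 1, 1]]
  V a = (-3, 2, 0, 0)
Solving gives a = (2, -1, -3, 0).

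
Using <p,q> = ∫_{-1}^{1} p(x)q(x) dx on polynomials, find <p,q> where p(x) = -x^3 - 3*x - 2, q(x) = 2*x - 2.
<p,q> = 16/5

Expand the product: p(x)·q(x) = -2*x^4 + 2*x^3 - 6*x^2 + 2*x + 4.
∫_{-1}^{1} of each monomial x^k gives [2/(k+1) if k even, 0 if k odd]. Integrating term-by-term (or equivalently evaluating the antiderivative F(x) = -2*x^5/5 + x^4/2 - 2*x^3 + x^2 + 4*x at the endpoints):
  F(1) − F(−1) = 31/10 − (-1/10) = 16/5.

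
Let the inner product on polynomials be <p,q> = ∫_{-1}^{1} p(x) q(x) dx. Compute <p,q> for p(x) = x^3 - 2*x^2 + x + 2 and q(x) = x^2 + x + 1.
<p,q> = 64/15

Expand the product: p(x)·q(x) = x^5 - x^4 + x^2 + 3*x + 2.
∫_{-1}^{1} of each monomial x^k gives [2/(k+1) if k even, 0 if k odd]. Integrating term-by-term (or equivalently evaluating the antiderivative F(x) = x^6/6 - x^5/5 + x^3/3 + 3*x^2/2 + 2*x at the endpoints):
  F(1) − F(−1) = 19/5 − (-7/15) = 64/15.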